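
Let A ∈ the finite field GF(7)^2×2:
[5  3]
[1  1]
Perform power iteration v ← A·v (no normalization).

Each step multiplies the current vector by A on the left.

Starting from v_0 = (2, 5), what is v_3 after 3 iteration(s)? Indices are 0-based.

v_0 = (2, 5).
v_1 = A·v_0 = (4, 0).
v_2 = A·v_1 = (6, 4).
v_3 = A·v_2 = (0, 3).

v_3 = (0, 3)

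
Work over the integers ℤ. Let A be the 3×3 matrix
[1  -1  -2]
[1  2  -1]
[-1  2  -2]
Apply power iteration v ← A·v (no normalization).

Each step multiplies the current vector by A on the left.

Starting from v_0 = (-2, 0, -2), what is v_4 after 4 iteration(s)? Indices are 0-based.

v_0 = (-2, 0, -2).
v_1 = A·v_0 = (2, 0, 6).
v_2 = A·v_1 = (-10, -4, -14).
v_3 = A·v_2 = (22, -4, 30).
v_4 = A·v_3 = (-34, -16, -90).

v_4 = (-34, -16, -90)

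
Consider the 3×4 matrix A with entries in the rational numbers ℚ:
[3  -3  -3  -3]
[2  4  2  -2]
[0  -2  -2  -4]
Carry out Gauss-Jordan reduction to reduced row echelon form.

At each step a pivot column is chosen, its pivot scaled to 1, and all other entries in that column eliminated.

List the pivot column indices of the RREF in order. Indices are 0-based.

pivot columns: 0, 1, 2

[1] R0 /= 3  ⇒  (1, -1, -1, -1)
     R1 -= 2·R0  ⇒  (0, 6, 4, 0)
[2] R1 /= 6  ⇒  (0, 1, 2/3, 0)
     R0 -= -1·R1  ⇒  (1, 0, -1/3, -1)
     R2 -= -2·R1  ⇒  (0, 0, -2/3, -4)
[3] R2 /= -2/3  ⇒  (0, 0, 1, 6)
     R0 -= -1/3·R2  ⇒  (1, 0, 0, 1)
     R1 -= 2/3·R2  ⇒  (0, 1, 0, -4)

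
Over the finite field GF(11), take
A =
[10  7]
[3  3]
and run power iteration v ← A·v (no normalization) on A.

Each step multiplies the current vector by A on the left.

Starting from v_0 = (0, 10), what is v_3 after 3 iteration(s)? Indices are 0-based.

v_3 = (2, 0)

v_0 = (0, 10).
v_1 = A·v_0 = (4, 8).
v_2 = A·v_1 = (8, 3).
v_3 = A·v_2 = (2, 0).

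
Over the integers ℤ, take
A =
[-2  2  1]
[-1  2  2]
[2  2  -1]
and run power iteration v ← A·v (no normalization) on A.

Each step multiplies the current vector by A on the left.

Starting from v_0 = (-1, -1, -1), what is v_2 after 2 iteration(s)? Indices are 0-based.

v_0 = (-1, -1, -1).
v_1 = A·v_0 = (-1, -3, -3).
v_2 = A·v_1 = (-7, -11, -5).

v_2 = (-7, -11, -5)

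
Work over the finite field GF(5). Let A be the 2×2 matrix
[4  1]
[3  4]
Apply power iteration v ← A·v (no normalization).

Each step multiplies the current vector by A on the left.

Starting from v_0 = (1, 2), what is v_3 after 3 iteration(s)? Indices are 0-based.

v_3 = (2, 3)

v_0 = (1, 2).
v_1 = A·v_0 = (1, 1).
v_2 = A·v_1 = (0, 2).
v_3 = A·v_2 = (2, 3).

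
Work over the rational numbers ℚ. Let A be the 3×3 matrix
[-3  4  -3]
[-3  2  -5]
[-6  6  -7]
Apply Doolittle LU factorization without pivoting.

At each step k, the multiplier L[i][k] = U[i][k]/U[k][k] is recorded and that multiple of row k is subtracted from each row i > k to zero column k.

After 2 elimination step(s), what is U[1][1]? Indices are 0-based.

k=0: U[0][0]=-3
  eliminate (1,0): mult=1, new row 1: (0, -2, -2); set L[1][0]=1
  eliminate (2,0): mult=2, new row 2: (0, -2, -1); set L[2][0]=2
k=1: U[1][1]=-2
  eliminate (2,1): mult=1, new row 2: (0, 0, 1); set L[2][1]=1

U[1][1] = -2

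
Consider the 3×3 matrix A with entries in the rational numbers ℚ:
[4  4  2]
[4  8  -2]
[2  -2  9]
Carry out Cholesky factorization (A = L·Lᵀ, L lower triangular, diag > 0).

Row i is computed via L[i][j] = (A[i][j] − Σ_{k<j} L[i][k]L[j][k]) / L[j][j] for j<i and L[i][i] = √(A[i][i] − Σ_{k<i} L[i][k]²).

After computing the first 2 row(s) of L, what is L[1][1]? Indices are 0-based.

L[1][1] = 2

Step 1: L[0][0] = √(4) = 2.
  L[1][0] = (4) / L[0][0] = 2.
Step 2: L[1][1] = √(4) = 2.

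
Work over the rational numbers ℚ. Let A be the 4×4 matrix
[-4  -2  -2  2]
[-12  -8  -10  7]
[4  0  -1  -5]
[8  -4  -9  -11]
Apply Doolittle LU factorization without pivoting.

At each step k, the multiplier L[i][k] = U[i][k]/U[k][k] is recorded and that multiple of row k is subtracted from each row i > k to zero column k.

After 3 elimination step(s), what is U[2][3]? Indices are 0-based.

Step 1: pivot at (0,0) is -4.
  row1 ← row1 − (3)·row0  ⇒  L[1][0]=3, U row1=(0, -2, -4, 1)
  row2 ← row2 − (-1)·row0  ⇒  L[2][0]=-1, U row2=(0, -2, -3, -3)
  row3 ← row3 − (-2)·row0  ⇒  L[3][0]=-2, U row3=(0, -8, -13, -7)
Step 2: pivot at (1,1) is -2.
  row2 ← row2 − (1)·row1  ⇒  L[2][1]=1, U row2=(0, 0, 1, -4)
  row3 ← row3 − (4)·row1  ⇒  L[3][1]=4, U row3=(0, 0, 3, -11)
Step 3: pivot at (2,2) is 1.
  row3 ← row3 − (3)·row2  ⇒  L[3][2]=3, U row3=(0, 0, 0, 1)

U[2][3] = -4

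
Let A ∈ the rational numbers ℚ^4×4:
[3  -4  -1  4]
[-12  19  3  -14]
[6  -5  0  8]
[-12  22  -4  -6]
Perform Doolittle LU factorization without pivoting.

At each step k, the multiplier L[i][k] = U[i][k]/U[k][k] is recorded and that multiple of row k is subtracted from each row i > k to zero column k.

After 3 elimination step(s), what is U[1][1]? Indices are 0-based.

U[1][1] = 3

Step 1: pivot at (0,0) is 3.
  row1 ← row1 − (-4)·row0  ⇒  L[1][0]=-4, U row1=(0, 3, -1, 2)
  row2 ← row2 − (2)·row0  ⇒  L[2][0]=2, U row2=(0, 3, 2, 0)
  row3 ← row3 − (-4)·row0  ⇒  L[3][0]=-4, U row3=(0, 6, -8, 10)
Step 2: pivot at (1,1) is 3.
  row2 ← row2 − (1)·row1  ⇒  L[2][1]=1, U row2=(0, 0, 3, -2)
  row3 ← row3 − (2)·row1  ⇒  L[3][1]=2, U row3=(0, 0, -6, 6)
Step 3: pivot at (2,2) is 3.
  row3 ← row3 − (-2)·row2  ⇒  L[3][2]=-2, U row3=(0, 0, 0, 2)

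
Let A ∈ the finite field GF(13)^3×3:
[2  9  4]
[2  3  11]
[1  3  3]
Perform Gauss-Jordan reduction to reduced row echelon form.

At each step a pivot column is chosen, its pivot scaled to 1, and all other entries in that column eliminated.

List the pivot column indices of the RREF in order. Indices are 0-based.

pivot columns: 0, 1, 2

[1] R0 /= 2  ⇒  (1, 11, 2)
     R1 -= 2·R0  ⇒  (0, 7, 7)
     R2 -= 1·R0  ⇒  (0, 5, 1)
[2] R1 /= 7  ⇒  (0, 1, 1)
     R0 -= 11·R1  ⇒  (1, 0, 4)
     R2 -= 5·R1  ⇒  (0, 0, 9)
[3] R2 /= 9  ⇒  (0, 0, 1)
     R0 -= 4·R2  ⇒  (1, 0, 0)
     R1 -= 1·R2  ⇒  (0, 1, 0)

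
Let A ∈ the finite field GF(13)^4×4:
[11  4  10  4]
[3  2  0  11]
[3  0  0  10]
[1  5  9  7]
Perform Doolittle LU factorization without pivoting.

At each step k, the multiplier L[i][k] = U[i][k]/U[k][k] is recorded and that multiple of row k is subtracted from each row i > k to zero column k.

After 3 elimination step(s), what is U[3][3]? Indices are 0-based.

Step 1: pivot at (0,0) is 11.
  row1 ← row1 − (5)·row0  ⇒  L[1][0]=5, U row1=(0, 8, 2, 4)
  row2 ← row2 − (5)·row0  ⇒  L[2][0]=5, U row2=(0, 6, 2, 3)
  row3 ← row3 − (6)·row0  ⇒  L[3][0]=6, U row3=(0, 7, 1, 9)
Step 2: pivot at (1,1) is 8.
  row2 ← row2 − (4)·row1  ⇒  L[2][1]=4, U row2=(0, 0, 7, 0)
  row3 ← row3 − (9)·row1  ⇒  L[3][1]=9, U row3=(0, 0, 9, 12)
Step 3: pivot at (2,2) is 7.
  row3 ← row3 − (5)·row2  ⇒  L[3][2]=5, U row3=(0, 0, 0, 12)

U[3][3] = 12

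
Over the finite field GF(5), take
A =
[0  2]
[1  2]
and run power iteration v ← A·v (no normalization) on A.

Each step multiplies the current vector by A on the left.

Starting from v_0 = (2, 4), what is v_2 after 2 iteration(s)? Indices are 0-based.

v_2 = (0, 3)

v_0 = (2, 4).
v_1 = A·v_0 = (3, 0).
v_2 = A·v_1 = (0, 3).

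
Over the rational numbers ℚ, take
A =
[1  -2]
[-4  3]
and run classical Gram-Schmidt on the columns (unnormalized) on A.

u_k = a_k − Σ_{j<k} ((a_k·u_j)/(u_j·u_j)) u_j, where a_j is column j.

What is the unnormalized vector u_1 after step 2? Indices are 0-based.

Step 1: u_0 = a_0 = (1, -4).
Step 2: u_1 = a_1 − (-14/17)·u_0 = (-20/17, -5/17).

u_1 = (-20/17, -5/17)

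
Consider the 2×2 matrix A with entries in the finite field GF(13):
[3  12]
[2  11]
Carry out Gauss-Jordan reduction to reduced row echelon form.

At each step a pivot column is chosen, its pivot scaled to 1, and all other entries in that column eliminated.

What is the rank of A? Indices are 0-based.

step 1: normalize row 0 (÷3) = (1, 4)
  row 1: subtract 2×row0 = (0, 3)
step 2: normalize row 1 (÷3) = (0, 1)
  row 0: subtract 4×row1 = (1, 0)

rank = 2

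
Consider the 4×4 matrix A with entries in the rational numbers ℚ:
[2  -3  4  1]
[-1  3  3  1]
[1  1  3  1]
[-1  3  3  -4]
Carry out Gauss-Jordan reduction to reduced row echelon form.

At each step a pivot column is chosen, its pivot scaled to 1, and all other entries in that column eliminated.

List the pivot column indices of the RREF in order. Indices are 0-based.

pivot columns: 0, 1, 2, 3

pivot(0,0)=2: scale R0 → (1, -3/2, 2, 1/2)
  clear (1,0): R1 −= (-1)R0 → (0, 3/2, 5, 3/2)
  clear (2,0): R2 −= (1)R0 → (0, 5/2, 1, 1/2)
  clear (3,0): R3 −= (-1)R0 → (0, 3/2, 5, -7/2)
pivot(1,1)=3/2: scale R1 → (0, 1, 10/3, 1)
  clear (0,1): R0 −= (-3/2)R1 → (1, 0, 7, 2)
  clear (2,1): R2 −= (5/2)R1 → (0, 0, -22/3, -2)
  clear (3,1): R3 −= (3/2)R1 → (0, 0, 0, -5)
pivot(2,2)=-22/3: scale R2 → (0, 0, 1, 3/11)
  clear (0,2): R0 −= (7)R2 → (1, 0, 0, 1/11)
  clear (1,2): R1 −= (10/3)R2 → (0, 1, 0, 1/11)
pivot(3,3)=-5: scale R3 → (0, 0, 0, 1)
  clear (0,3): R0 −= (1/11)R3 → (1, 0, 0, 0)
  clear (1,3): R1 −= (1/11)R3 → (0, 1, 0, 0)
  clear (2,3): R2 −= (3/11)R3 → (0, 0, 1, 0)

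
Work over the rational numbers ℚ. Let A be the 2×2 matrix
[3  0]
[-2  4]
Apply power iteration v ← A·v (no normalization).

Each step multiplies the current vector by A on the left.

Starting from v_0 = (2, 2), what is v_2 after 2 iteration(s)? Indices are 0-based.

v_2 = (18, 4)

v_0 = (2, 2).
v_1 = A·v_0 = (6, 4).
v_2 = A·v_1 = (18, 4).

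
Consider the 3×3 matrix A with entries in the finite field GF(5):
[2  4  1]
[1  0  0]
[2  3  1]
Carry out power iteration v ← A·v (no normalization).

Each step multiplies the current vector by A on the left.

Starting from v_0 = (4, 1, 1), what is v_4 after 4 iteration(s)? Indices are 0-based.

v_4 = (3, 0, 4)

v_0 = (4, 1, 1).
v_1 = A·v_0 = (3, 4, 2).
v_2 = A·v_1 = (4, 3, 0).
v_3 = A·v_2 = (0, 4, 2).
v_4 = A·v_3 = (3, 0, 4).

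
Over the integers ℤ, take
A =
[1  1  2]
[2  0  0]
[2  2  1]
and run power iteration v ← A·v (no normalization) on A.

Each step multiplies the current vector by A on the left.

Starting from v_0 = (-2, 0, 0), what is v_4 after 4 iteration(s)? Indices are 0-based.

v_4 = (-182, -100, -208)

v_0 = (-2, 0, 0).
v_1 = A·v_0 = (-2, -4, -4).
v_2 = A·v_1 = (-14, -4, -16).
v_3 = A·v_2 = (-50, -28, -52).
v_4 = A·v_3 = (-182, -100, -208).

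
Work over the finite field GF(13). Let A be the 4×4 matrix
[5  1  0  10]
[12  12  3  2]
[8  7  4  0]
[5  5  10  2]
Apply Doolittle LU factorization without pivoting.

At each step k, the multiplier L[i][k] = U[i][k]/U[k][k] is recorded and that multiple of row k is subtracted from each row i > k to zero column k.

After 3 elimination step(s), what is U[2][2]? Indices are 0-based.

U[2][2] = 8

Step 1: pivot at (0,0) is 5.
  row1 ← row1 − (5)·row0  ⇒  L[1][0]=5, U row1=(0, 7, 3, 4)
  row2 ← row2 − (12)·row0  ⇒  L[2][0]=12, U row2=(0, 8, 4, 10)
  row3 ← row3 − (1)·row0  ⇒  L[3][0]=1, U row3=(0, 4, 10, 5)
Step 2: pivot at (1,1) is 7.
  row2 ← row2 − (3)·row1  ⇒  L[2][1]=3, U row2=(0, 0, 8, 11)
  row3 ← row3 − (8)·row1  ⇒  L[3][1]=8, U row3=(0, 0, 12, 12)
Step 3: pivot at (2,2) is 8.
  row3 ← row3 − (8)·row2  ⇒  L[3][2]=8, U row3=(0, 0, 0, 2)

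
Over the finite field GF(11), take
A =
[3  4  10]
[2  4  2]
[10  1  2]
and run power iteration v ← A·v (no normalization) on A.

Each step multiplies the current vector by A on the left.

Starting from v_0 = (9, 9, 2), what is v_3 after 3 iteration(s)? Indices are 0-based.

v_3 = (3, 3, 5)

v_0 = (9, 9, 2).
v_1 = A·v_0 = (6, 3, 4).
v_2 = A·v_1 = (4, 10, 5).
v_3 = A·v_2 = (3, 3, 5).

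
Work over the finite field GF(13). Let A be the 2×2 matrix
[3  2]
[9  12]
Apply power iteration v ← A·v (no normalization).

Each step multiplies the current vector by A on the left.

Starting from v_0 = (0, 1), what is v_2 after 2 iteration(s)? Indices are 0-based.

v_0 = (0, 1).
v_1 = A·v_0 = (2, 12).
v_2 = A·v_1 = (4, 6).

v_2 = (4, 6)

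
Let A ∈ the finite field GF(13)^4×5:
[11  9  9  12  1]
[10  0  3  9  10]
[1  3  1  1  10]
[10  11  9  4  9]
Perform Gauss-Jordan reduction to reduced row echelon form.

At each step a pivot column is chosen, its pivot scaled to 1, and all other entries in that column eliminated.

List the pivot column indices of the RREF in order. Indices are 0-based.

pivot columns: 0, 1, 2, 3

step 1: normalize row 0 (÷11) = (1, 2, 2, 7, 6)
  row 1: subtract 10×row0 = (0, 6, 9, 4, 2)
  row 2: subtract 1×row0 = (0, 1, 12, 7, 4)
  row 3: subtract 10×row0 = (0, 4, 2, 12, 1)
step 2: normalize row 1 (÷6) = (0, 1, 8, 5, 9)
  row 0: subtract 2×row1 = (1, 0, 12, 10, 1)
  row 2: subtract 1×row1 = (0, 0, 4, 2, 8)
  row 3: subtract 4×row1 = (0, 0, 9, 5, 4)
step 3: normalize row 2 (÷4) = (0, 0, 1, 7, 2)
  row 0: subtract 12×row2 = (1, 0, 0, 4, 3)
  row 1: subtract 8×row2 = (0, 1, 0, 1, 6)
  row 3: subtract 9×row2 = (0, 0, 0, 7, 12)
step 4: normalize row 3 (÷7) = (0, 0, 0, 1, 11)
  row 0: subtract 4×row3 = (1, 0, 0, 0, 11)
  row 1: subtract 1×row3 = (0, 1, 0, 0, 8)
  row 2: subtract 7×row3 = (0, 0, 1, 0, 3)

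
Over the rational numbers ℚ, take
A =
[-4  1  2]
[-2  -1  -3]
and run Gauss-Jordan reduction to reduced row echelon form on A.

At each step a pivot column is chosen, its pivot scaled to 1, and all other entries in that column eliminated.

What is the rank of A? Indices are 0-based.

pivot(0,0)=-4: scale R0 → (1, -1/4, -1/2)
  clear (1,0): R1 −= (-2)R0 → (0, -3/2, -4)
pivot(1,1)=-3/2: scale R1 → (0, 1, 8/3)
  clear (0,1): R0 −= (-1/4)R1 → (1, 0, 1/6)

rank = 2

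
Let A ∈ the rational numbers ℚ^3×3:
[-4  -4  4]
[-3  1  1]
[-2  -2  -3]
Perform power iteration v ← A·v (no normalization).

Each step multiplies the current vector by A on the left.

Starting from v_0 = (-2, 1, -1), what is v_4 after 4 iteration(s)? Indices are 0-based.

v_4 = (828, 471, 79)

v_0 = (-2, 1, -1).
v_1 = A·v_0 = (0, 6, 5).
v_2 = A·v_1 = (-4, 11, -27).
v_3 = A·v_2 = (-136, -4, 67).
v_4 = A·v_3 = (828, 471, 79).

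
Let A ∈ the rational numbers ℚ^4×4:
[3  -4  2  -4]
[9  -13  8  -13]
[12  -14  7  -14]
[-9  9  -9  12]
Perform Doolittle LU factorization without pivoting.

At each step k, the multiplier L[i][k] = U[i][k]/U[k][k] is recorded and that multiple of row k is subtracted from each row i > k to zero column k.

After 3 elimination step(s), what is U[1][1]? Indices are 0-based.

U[1][1] = -1

[col 0] pivot 3
  R1 -= 3*R0 → (0, -1, 2, -1)  (L[1][0] := 3)
  R2 -= 4*R0 → (0, 2, -1, 2)  (L[2][0] := 4)
  R3 -= -3*R0 → (0, -3, -3, 0)  (L[3][0] := -3)
[col 1] pivot -1
  R2 -= -2*R1 → (0, 0, 3, 0)  (L[2][1] := -2)
  R3 -= 3*R1 → (0, 0, -9, 3)  (L[3][1] := 3)
[col 2] pivot 3
  R3 -= -3*R2 → (0, 0, 0, 3)  (L[3][2] := -3)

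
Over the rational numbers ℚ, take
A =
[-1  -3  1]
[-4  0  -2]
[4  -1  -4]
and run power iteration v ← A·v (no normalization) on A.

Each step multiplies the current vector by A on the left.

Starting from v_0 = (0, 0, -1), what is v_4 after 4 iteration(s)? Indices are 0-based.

v_4 = (-47, -140, -436)

v_0 = (0, 0, -1).
v_1 = A·v_0 = (-1, 2, 4).
v_2 = A·v_1 = (-1, -4, -22).
v_3 = A·v_2 = (-9, 48, 88).
v_4 = A·v_3 = (-47, -140, -436).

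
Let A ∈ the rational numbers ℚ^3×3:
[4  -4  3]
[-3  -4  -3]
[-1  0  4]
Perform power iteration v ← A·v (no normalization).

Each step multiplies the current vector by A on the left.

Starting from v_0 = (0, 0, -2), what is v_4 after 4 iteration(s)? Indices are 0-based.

v_0 = (0, 0, -2).
v_1 = A·v_0 = (-6, 6, -8).
v_2 = A·v_1 = (-72, 18, -26).
v_3 = A·v_2 = (-438, 222, -32).
v_4 = A·v_3 = (-2736, 522, 310).

v_4 = (-2736, 522, 310)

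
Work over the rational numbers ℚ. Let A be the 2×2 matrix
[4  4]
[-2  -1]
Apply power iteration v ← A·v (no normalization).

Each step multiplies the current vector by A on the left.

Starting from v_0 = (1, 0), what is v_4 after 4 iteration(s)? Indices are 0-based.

v_4 = (-8, -6)

v_0 = (1, 0).
v_1 = A·v_0 = (4, -2).
v_2 = A·v_1 = (8, -6).
v_3 = A·v_2 = (8, -10).
v_4 = A·v_3 = (-8, -6).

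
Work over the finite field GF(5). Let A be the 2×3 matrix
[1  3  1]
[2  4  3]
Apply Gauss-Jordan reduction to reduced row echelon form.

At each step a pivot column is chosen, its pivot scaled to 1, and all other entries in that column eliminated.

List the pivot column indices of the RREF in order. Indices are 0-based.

pivot(0,0)=1: scale R0 → (1, 3, 1)
  clear (1,0): R1 −= (2)R0 → (0, 3, 1)
pivot(1,1)=3: scale R1 → (0, 1, 2)
  clear (0,1): R0 −= (3)R1 → (1, 0, 0)

pivot columns: 0, 1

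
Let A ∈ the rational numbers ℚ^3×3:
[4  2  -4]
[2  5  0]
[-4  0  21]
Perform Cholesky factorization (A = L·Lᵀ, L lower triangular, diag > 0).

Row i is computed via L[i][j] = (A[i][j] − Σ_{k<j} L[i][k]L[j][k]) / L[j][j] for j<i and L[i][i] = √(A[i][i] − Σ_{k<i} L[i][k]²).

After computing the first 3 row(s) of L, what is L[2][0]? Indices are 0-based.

L[2][0] = -2

Step 1: L[0][0] = √(4) = 2.
  L[1][0] = (2) / L[0][0] = 1.
Step 2: L[1][1] = √(4) = 2.
  L[2][0] = (-4) / L[0][0] = -2.
  L[2][1] = (2) / L[1][1] = 1.
Step 3: L[2][2] = √(16) = 4.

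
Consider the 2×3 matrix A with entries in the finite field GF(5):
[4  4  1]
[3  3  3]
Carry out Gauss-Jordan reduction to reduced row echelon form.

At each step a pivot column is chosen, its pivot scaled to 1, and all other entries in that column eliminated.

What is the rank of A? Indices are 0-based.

rank = 2

[1] R0 /= 4  ⇒  (1, 1, 4)
     R1 -= 3·R0  ⇒  (0, 0, 1)
column 1 empty below row 1
[2] R1 /= 1  ⇒  (0, 0, 1)
     R0 -= 4·R1  ⇒  (1, 1, 0)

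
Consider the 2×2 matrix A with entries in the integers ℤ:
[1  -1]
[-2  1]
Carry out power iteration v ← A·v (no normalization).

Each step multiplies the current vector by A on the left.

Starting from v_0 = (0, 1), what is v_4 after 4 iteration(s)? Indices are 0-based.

v_4 = (-12, 17)

v_0 = (0, 1).
v_1 = A·v_0 = (-1, 1).
v_2 = A·v_1 = (-2, 3).
v_3 = A·v_2 = (-5, 7).
v_4 = A·v_3 = (-12, 17).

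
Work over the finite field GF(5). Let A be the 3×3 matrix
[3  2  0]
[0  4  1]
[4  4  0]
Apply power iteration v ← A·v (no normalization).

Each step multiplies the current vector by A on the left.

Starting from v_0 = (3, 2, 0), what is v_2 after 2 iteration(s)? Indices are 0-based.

v_0 = (3, 2, 0).
v_1 = A·v_0 = (3, 3, 0).
v_2 = A·v_1 = (0, 2, 4).

v_2 = (0, 2, 4)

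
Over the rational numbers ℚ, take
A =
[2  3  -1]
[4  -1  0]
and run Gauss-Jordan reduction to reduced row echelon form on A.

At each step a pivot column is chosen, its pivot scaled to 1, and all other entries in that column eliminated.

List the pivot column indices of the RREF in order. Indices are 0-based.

[1] R0 /= 2  ⇒  (1, 3/2, -1/2)
     R1 -= 4·R0  ⇒  (0, -7, 2)
[2] R1 /= -7  ⇒  (0, 1, -2/7)
     R0 -= 3/2·R1  ⇒  (1, 0, -1/14)

pivot columns: 0, 1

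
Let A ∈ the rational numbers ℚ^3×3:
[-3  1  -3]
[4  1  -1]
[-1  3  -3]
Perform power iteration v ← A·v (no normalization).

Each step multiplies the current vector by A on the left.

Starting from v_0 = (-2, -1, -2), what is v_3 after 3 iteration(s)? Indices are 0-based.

v_0 = (-2, -1, -2).
v_1 = A·v_0 = (11, -7, 5).
v_2 = A·v_1 = (-55, 32, -47).
v_3 = A·v_2 = (338, -141, 292).

v_3 = (338, -141, 292)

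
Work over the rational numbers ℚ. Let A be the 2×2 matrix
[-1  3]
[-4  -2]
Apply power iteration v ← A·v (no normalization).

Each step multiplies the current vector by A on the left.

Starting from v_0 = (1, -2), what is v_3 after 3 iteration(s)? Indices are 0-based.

v_3 = (77, -84)

v_0 = (1, -2).
v_1 = A·v_0 = (-7, 0).
v_2 = A·v_1 = (7, 28).
v_3 = A·v_2 = (77, -84).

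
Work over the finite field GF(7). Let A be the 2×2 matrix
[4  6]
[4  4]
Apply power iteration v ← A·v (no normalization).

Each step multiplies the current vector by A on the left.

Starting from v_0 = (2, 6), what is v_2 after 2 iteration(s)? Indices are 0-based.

v_2 = (4, 3)

v_0 = (2, 6).
v_1 = A·v_0 = (2, 4).
v_2 = A·v_1 = (4, 3).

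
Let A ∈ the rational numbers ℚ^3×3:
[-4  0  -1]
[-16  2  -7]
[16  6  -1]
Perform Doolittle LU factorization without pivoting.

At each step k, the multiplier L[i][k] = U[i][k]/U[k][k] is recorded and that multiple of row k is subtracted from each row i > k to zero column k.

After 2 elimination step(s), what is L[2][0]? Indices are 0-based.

Step 1: pivot at (0,0) is -4.
  row1 ← row1 − (4)·row0  ⇒  L[1][0]=4, U row1=(0, 2, -3)
  row2 ← row2 − (-4)·row0  ⇒  L[2][0]=-4, U row2=(0, 6, -5)
Step 2: pivot at (1,1) is 2.
  row2 ← row2 − (3)·row1  ⇒  L[2][1]=3, U row2=(0, 0, 4)

L[2][0] = -4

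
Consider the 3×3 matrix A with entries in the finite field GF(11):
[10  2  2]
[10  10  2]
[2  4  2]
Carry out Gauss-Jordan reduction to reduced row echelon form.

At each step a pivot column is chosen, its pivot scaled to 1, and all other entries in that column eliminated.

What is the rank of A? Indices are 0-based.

rank = 3

pivot(0,0)=10: scale R0 → (1, 9, 9)
  clear (1,0): R1 −= (10)R0 → (0, 8, 0)
  clear (2,0): R2 −= (2)R0 → (0, 8, 6)
pivot(1,1)=8: scale R1 → (0, 1, 0)
  clear (0,1): R0 −= (9)R1 → (1, 0, 9)
  clear (2,1): R2 −= (8)R1 → (0, 0, 6)
pivot(2,2)=6: scale R2 → (0, 0, 1)
  clear (0,2): R0 −= (9)R2 → (1, 0, 0)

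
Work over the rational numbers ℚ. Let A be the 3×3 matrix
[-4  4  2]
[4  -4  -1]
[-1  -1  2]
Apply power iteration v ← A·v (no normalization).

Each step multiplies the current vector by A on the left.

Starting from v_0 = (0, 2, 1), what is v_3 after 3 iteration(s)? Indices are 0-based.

v_3 = (606, -607, -2)

v_0 = (0, 2, 1).
v_1 = A·v_0 = (10, -9, 0).
v_2 = A·v_1 = (-76, 76, -1).
v_3 = A·v_2 = (606, -607, -2).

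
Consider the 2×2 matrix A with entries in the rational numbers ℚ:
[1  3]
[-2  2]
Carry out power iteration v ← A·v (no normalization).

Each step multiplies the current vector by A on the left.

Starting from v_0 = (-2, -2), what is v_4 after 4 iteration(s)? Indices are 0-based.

v_0 = (-2, -2).
v_1 = A·v_0 = (-8, 0).
v_2 = A·v_1 = (-8, 16).
v_3 = A·v_2 = (40, 48).
v_4 = A·v_3 = (184, 16).

v_4 = (184, 16)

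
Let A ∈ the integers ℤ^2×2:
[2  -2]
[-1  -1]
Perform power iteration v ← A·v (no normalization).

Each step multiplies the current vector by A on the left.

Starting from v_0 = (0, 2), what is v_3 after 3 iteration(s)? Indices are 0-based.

v_3 = (-20, -2)

v_0 = (0, 2).
v_1 = A·v_0 = (-4, -2).
v_2 = A·v_1 = (-4, 6).
v_3 = A·v_2 = (-20, -2).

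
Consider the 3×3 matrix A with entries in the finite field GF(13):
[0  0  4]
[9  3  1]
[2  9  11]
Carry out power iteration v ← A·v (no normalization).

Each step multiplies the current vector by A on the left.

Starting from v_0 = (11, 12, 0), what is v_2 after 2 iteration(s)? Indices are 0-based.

v_0 = (11, 12, 0).
v_1 = A·v_0 = (0, 5, 0).
v_2 = A·v_1 = (0, 2, 6).

v_2 = (0, 2, 6)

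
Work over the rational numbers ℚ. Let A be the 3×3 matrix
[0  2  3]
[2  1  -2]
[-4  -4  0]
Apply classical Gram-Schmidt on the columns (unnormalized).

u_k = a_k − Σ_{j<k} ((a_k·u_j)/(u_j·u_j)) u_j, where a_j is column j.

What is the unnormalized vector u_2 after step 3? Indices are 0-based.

Step 1: u_0 = a_0 = (0, 2, -4).
Step 2: u_1 = a_1 − (9/10)·u_0 = (2, -4/5, -2/5).
Step 3: u_2 = a_2 − (-1/5)·u_0 − (19/12)·u_1 = (-1/6, -1/3, -1/6).

u_2 = (-1/6, -1/3, -1/6)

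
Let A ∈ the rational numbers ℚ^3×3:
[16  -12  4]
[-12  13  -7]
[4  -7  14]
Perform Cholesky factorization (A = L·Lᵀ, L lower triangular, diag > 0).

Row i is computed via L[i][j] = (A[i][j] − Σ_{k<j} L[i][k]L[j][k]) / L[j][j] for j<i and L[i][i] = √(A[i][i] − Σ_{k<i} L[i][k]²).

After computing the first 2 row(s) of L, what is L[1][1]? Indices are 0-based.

Step 1: L[0][0] = √(16) = 4.
  L[1][0] = (-12) / L[0][0] = -3.
Step 2: L[1][1] = √(4) = 2.

L[1][1] = 2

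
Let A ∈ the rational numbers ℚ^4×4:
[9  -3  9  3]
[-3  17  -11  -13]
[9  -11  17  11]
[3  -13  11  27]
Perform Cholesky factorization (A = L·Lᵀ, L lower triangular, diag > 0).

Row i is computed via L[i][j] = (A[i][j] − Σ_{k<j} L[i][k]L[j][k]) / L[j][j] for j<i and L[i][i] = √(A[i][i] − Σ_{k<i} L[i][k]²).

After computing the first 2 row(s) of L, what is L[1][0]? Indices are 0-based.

Step 1: L[0][0] = √(9) = 3.
  L[1][0] = (-3) / L[0][0] = -1.
Step 2: L[1][1] = √(16) = 4.

L[1][0] = -1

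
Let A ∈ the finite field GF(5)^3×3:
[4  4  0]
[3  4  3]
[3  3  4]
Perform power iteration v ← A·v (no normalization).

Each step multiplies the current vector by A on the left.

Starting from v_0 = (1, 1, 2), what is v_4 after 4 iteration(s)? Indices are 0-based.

v_0 = (1, 1, 2).
v_1 = A·v_0 = (3, 3, 4).
v_2 = A·v_1 = (4, 3, 4).
v_3 = A·v_2 = (3, 1, 2).
v_4 = A·v_3 = (1, 4, 0).

v_4 = (1, 4, 0)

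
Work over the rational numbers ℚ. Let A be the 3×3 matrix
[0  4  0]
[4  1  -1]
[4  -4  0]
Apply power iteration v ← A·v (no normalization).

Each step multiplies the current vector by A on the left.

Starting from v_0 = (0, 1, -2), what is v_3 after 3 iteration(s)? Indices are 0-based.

v_0 = (0, 1, -2).
v_1 = A·v_0 = (4, 3, -4).
v_2 = A·v_1 = (12, 23, 4).
v_3 = A·v_2 = (92, 67, -44).

v_3 = (92, 67, -44)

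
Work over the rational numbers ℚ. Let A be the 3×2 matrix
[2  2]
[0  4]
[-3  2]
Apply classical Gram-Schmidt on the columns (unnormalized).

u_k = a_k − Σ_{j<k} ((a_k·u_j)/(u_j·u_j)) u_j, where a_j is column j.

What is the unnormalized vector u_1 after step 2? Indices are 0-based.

Step 1: u_0 = a_0 = (2, 0, -3).
Step 2: u_1 = a_1 − (-2/13)·u_0 = (30/13, 4, 20/13).

u_1 = (30/13, 4, 20/13)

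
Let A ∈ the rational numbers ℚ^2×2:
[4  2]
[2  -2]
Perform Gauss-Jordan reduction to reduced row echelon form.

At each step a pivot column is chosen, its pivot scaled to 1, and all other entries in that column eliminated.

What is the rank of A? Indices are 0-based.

rank = 2

[1] R0 /= 4  ⇒  (1, 1/2)
     R1 -= 2·R0  ⇒  (0, -3)
[2] R1 /= -3  ⇒  (0, 1)
     R0 -= 1/2·R1  ⇒  (1, 0)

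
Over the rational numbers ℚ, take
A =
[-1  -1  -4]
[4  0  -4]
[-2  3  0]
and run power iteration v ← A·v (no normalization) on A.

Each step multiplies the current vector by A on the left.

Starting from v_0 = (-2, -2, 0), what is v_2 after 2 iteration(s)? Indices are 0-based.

v_0 = (-2, -2, 0).
v_1 = A·v_0 = (4, -8, -2).
v_2 = A·v_1 = (12, 24, -32).

v_2 = (12, 24, -32)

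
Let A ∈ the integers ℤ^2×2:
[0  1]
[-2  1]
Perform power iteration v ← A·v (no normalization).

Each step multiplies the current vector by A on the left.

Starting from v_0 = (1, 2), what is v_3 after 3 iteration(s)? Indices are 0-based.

v_3 = (-4, -4)

v_0 = (1, 2).
v_1 = A·v_0 = (2, 0).
v_2 = A·v_1 = (0, -4).
v_3 = A·v_2 = (-4, -4).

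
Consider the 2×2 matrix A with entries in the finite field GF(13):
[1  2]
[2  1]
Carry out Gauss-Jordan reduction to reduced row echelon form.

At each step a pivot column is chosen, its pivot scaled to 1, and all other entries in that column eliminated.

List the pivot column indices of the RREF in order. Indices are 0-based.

[1] R0 /= 1  ⇒  (1, 2)
     R1 -= 2·R0  ⇒  (0, 10)
[2] R1 /= 10  ⇒  (0, 1)
     R0 -= 2·R1  ⇒  (1, 0)

pivot columns: 0, 1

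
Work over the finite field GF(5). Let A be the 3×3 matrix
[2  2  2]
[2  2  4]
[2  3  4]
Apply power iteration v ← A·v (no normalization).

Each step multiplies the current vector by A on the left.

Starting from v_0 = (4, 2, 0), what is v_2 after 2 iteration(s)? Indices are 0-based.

v_2 = (1, 4, 1)

v_0 = (4, 2, 0).
v_1 = A·v_0 = (2, 2, 4).
v_2 = A·v_1 = (1, 4, 1).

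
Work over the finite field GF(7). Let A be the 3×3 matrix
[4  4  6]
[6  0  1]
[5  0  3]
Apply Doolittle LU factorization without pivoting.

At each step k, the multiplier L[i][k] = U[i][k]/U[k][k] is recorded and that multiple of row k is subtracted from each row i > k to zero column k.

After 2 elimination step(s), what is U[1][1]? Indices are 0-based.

[col 0] pivot 4
  R1 -= 5*R0 → (0, 1, 6)  (L[1][0] := 5)
  R2 -= 3*R0 → (0, 2, 6)  (L[2][0] := 3)
[col 1] pivot 1
  R2 -= 2*R1 → (0, 0, 1)  (L[2][1] := 2)

U[1][1] = 1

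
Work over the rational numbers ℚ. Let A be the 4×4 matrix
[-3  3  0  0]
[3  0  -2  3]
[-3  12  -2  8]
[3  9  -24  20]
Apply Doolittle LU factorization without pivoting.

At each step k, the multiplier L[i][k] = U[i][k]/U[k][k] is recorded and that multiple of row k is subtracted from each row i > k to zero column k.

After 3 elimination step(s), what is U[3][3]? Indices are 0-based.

U[3][3] = 4

Step 1: pivot at (0,0) is -3.
  row1 ← row1 − (-1)·row0  ⇒  L[1][0]=-1, U row1=(0, 3, -2, 3)
  row2 ← row2 − (1)·row0  ⇒  L[2][0]=1, U row2=(0, 9, -2, 8)
  row3 ← row3 − (-1)·row0  ⇒  L[3][0]=-1, U row3=(0, 12, -24, 20)
Step 2: pivot at (1,1) is 3.
  row2 ← row2 − (3)·row1  ⇒  L[2][1]=3, U row2=(0, 0, 4, -1)
  row3 ← row3 − (4)·row1  ⇒  L[3][1]=4, U row3=(0, 0, -16, 8)
Step 3: pivot at (2,2) is 4.
  row3 ← row3 − (-4)·row2  ⇒  L[3][2]=-4, U row3=(0, 0, 0, 4)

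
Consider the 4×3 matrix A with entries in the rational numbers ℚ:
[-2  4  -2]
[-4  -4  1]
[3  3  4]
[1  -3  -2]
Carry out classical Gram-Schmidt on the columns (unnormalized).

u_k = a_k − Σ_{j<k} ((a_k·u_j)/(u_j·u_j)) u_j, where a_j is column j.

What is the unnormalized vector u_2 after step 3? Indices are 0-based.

u_2 = (-242/163, 391/163, 481/163, -363/163)

Step 1: u_0 = a_0 = (-2, -4, 3, 1).
Step 2: u_1 = a_1 − (7/15)·u_0 = (74/15, -32/15, 8/5, -52/15).
Step 3: u_2 = a_2 − (1/3)·u_0 − (5/163)·u_1 = (-242/163, 391/163, 481/163, -363/163).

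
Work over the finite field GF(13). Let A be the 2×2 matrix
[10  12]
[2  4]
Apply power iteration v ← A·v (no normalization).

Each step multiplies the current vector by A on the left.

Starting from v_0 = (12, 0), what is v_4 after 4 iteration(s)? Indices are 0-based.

v_4 = (5, 10)

v_0 = (12, 0).
v_1 = A·v_0 = (3, 11).
v_2 = A·v_1 = (6, 11).
v_3 = A·v_2 = (10, 4).
v_4 = A·v_3 = (5, 10).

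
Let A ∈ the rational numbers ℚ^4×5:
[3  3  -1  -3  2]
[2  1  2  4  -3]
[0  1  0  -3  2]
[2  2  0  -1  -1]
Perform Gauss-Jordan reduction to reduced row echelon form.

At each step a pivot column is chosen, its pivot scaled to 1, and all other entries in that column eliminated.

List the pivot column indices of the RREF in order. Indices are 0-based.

pivot columns: 0, 1, 2, 3

step 1: normalize row 0 (÷3) = (1, 1, -1/3, -1, 2/3)
  row 1: subtract 2×row0 = (0, -1, 8/3, 6, -13/3)
  row 3: subtract 2×row0 = (0, 0, 2/3, 1, -7/3)
step 2: normalize row 1 (÷-1) = (0, 1, -8/3, -6, 13/3)
  row 0: subtract 1×row1 = (1, 0, 7/3, 5, -11/3)
  row 2: subtract 1×row1 = (0, 0, 8/3, 3, -7/3)
step 3: normalize row 2 (÷8/3) = (0, 0, 1, 9/8, -7/8)
  row 0: subtract 7/3×row2 = (1, 0, 0, 19/8, -13/8)
  row 1: subtract -8/3×row2 = (0, 1, 0, -3, 2)
  row 3: subtract 2/3×row2 = (0, 0, 0, 1/4, -7/4)
step 4: normalize row 3 (÷1/4) = (0, 0, 0, 1, -7)
  row 0: subtract 19/8×row3 = (1, 0, 0, 0, 15)
  row 1: subtract -3×row3 = (0, 1, 0, 0, -19)
  row 2: subtract 9/8×row3 = (0, 0, 1, 0, 7)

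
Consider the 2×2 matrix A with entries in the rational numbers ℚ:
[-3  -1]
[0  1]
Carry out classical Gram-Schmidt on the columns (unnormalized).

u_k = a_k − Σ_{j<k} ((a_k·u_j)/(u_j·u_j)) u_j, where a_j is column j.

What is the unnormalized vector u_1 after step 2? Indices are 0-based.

u_1 = (0, 1)

Step 1: u_0 = a_0 = (-3, 0).
Step 2: u_1 = a_1 − (1/3)·u_0 = (0, 1).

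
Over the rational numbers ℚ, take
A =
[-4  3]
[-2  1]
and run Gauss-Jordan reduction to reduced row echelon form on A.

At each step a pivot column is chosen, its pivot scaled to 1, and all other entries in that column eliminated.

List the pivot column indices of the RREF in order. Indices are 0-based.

pivot columns: 0, 1

step 1: normalize row 0 (÷-4) = (1, -3/4)
  row 1: subtract -2×row0 = (0, -1/2)
step 2: normalize row 1 (÷-1/2) = (0, 1)
  row 0: subtract -3/4×row1 = (1, 0)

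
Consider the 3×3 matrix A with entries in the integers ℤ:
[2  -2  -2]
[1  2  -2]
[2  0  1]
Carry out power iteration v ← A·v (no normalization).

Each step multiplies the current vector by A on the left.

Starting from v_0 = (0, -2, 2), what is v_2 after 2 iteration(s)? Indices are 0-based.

v_0 = (0, -2, 2).
v_1 = A·v_0 = (0, -8, 2).
v_2 = A·v_1 = (12, -20, 2).

v_2 = (12, -20, 2)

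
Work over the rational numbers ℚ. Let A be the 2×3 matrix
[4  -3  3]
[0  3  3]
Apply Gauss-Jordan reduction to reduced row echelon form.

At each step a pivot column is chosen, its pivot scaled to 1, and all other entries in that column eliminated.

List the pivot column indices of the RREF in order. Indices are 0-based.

pivot columns: 0, 1

pivot(0,0)=4: scale R0 → (1, -3/4, 3/4)
pivot(1,1)=3: scale R1 → (0, 1, 1)
  clear (0,1): R0 −= (-3/4)R1 → (1, 0, 3/2)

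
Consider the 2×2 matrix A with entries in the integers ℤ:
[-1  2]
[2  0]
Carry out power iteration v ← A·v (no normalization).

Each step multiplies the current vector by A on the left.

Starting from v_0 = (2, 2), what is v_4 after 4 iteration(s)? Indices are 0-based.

v_4 = (22, 4)

v_0 = (2, 2).
v_1 = A·v_0 = (2, 4).
v_2 = A·v_1 = (6, 4).
v_3 = A·v_2 = (2, 12).
v_4 = A·v_3 = (22, 4).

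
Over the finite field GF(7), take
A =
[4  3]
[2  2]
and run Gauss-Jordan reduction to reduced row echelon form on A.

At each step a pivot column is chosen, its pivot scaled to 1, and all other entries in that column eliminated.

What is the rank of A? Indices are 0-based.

rank = 2

[1] R0 /= 4  ⇒  (1, 6)
     R1 -= 2·R0  ⇒  (0, 4)
[2] R1 /= 4  ⇒  (0, 1)
     R0 -= 6·R1  ⇒  (1, 0)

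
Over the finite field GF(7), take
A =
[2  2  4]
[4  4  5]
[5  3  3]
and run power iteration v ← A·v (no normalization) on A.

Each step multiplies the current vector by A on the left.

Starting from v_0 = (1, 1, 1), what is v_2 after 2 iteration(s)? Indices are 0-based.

v_0 = (1, 1, 1).
v_1 = A·v_0 = (1, 6, 4).
v_2 = A·v_1 = (2, 6, 0).

v_2 = (2, 6, 0)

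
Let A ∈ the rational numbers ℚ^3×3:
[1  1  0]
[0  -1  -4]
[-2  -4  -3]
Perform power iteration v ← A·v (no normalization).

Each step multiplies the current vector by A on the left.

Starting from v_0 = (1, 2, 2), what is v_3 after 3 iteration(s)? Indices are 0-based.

v_3 = (67, -402, -528)

v_0 = (1, 2, 2).
v_1 = A·v_0 = (3, -10, -16).
v_2 = A·v_1 = (-7, 74, 82).
v_3 = A·v_2 = (67, -402, -528).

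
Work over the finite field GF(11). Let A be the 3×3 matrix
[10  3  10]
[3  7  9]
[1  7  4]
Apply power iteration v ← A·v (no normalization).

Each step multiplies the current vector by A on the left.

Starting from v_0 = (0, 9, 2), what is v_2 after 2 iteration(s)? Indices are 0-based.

v_0 = (0, 9, 2).
v_1 = A·v_0 = (3, 4, 5).
v_2 = A·v_1 = (4, 5, 7).

v_2 = (4, 5, 7)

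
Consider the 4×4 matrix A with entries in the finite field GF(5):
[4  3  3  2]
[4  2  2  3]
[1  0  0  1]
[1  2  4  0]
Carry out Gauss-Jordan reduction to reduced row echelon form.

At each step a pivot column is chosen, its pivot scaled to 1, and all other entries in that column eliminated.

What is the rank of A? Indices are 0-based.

rank = 4

[1] R0 /= 4  ⇒  (1, 2, 2, 3)
     R1 -= 4·R0  ⇒  (0, 4, 4, 1)
     R2 -= 1·R0  ⇒  (0, 3, 3, 3)
     R3 -= 1·R0  ⇒  (0, 0, 2, 2)
[2] R1 /= 4  ⇒  (0, 1, 1, 4)
     R0 -= 2·R1  ⇒  (1, 0, 0, 0)
     R2 -= 3·R1  ⇒  (0, 0, 0, 1)
[3] R2 <-> R3
[3] R2 /= 2  ⇒  (0, 0, 1, 1)
     R1 -= 1·R2  ⇒  (0, 1, 0, 3)
[4] R3 /= 1  ⇒  (0, 0, 0, 1)
     R1 -= 3·R3  ⇒  (0, 1, 0, 0)
     R2 -= 1·R3  ⇒  (0, 0, 1, 0)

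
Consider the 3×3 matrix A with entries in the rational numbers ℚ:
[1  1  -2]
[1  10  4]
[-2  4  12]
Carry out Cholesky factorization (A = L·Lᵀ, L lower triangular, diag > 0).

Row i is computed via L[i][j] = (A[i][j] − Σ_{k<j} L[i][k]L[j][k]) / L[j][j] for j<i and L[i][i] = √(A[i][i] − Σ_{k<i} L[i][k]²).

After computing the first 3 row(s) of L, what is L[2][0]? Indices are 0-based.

L[2][0] = -2

Step 1: L[0][0] = √(1) = 1.
  L[1][0] = (1) / L[0][0] = 1.
Step 2: L[1][1] = √(9) = 3.
  L[2][0] = (-2) / L[0][0] = -2.
  L[2][1] = (6) / L[1][1] = 2.
Step 3: L[2][2] = √(4) = 2.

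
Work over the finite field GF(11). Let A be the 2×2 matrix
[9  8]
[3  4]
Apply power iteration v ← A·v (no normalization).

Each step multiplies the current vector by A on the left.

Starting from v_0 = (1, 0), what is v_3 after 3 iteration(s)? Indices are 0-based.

v_3 = (3, 9)

v_0 = (1, 0).
v_1 = A·v_0 = (9, 3).
v_2 = A·v_1 = (6, 6).
v_3 = A·v_2 = (3, 9).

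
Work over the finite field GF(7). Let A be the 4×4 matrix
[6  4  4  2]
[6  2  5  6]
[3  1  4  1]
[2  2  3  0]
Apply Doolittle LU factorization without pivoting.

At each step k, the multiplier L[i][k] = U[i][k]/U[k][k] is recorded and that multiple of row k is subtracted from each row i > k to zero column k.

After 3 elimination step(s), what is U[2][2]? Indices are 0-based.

U[2][2] = 5

k=0: U[0][0]=6
  eliminate (1,0): mult=1, new row 1: (0, 5, 1, 4); set L[1][0]=1
  eliminate (2,0): mult=4, new row 2: (0, 6, 2, 0); set L[2][0]=4
  eliminate (3,0): mult=5, new row 3: (0, 3, 4, 4); set L[3][0]=5
k=1: U[1][1]=5
  eliminate (2,1): mult=4, new row 2: (0, 0, 5, 5); set L[2][1]=4
  eliminate (3,1): mult=2, new row 3: (0, 0, 2, 3); set L[3][1]=2
k=2: U[2][2]=5
  eliminate (3,2): mult=6, new row 3: (0, 0, 0, 1); set L[3][2]=6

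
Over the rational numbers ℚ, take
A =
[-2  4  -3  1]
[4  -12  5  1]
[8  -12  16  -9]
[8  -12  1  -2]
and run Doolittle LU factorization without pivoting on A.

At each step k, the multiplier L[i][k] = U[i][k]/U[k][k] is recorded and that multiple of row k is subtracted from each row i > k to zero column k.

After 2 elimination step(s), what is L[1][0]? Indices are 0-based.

k=0: U[0][0]=-2
  eliminate (1,0): mult=-2, new row 1: (0, -4, -1, 3); set L[1][0]=-2
  eliminate (2,0): mult=-4, new row 2: (0, 4, 4, -5); set L[2][0]=-4
  eliminate (3,0): mult=-4, new row 3: (0, 4, -11, 2); set L[3][0]=-4
k=1: U[1][1]=-4
  eliminate (2,1): mult=-1, new row 2: (0, 0, 3, -2); set L[2][1]=-1
  eliminate (3,1): mult=-1, new row 3: (0, 0, -12, 5); set L[3][1]=-1

L[1][0] = -2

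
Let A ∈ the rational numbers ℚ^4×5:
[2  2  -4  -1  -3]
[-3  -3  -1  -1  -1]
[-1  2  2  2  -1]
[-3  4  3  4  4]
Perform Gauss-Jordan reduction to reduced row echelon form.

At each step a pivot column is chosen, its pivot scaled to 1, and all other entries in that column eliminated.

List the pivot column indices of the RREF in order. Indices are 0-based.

pivot(0,0)=2: scale R0 → (1, 1, -2, -1/2, -3/2)
  clear (1,0): R1 −= (-3)R0 → (0, 0, -7, -5/2, -11/2)
  clear (2,0): R2 −= (-1)R0 → (0, 3, 0, 3/2, -5/2)
  clear (3,0): R3 −= (-3)R0 → (0, 7, -3, 5/2, -1/2)
pivot(1,1): swap R1↔R2
pivot(1,1)=3: scale R1 → (0, 1, 0, 1/2, -5/6)
  clear (0,1): R0 −= (1)R1 → (1, 0, -2, -1, -2/3)
  clear (3,1): R3 −= (7)R1 → (0, 0, -3, -1, 16/3)
pivot(2,2)=-7: scale R2 → (0, 0, 1, 5/14, 11/14)
  clear (0,2): R0 −= (-2)R2 → (1, 0, 0, -2/7, 19/21)
  clear (3,2): R3 −= (-3)R2 → (0, 0, 0, 1/14, 323/42)
pivot(3,3)=1/14: scale R3 → (0, 0, 0, 1, 323/3)
  clear (0,3): R0 −= (-2/7)R3 → (1, 0, 0, 0, 95/3)
  clear (1,3): R1 −= (1/2)R3 → (0, 1, 0, 0, -164/3)
  clear (2,3): R2 −= (5/14)R3 → (0, 0, 1, 0, -113/3)

pivot columns: 0, 1, 2, 3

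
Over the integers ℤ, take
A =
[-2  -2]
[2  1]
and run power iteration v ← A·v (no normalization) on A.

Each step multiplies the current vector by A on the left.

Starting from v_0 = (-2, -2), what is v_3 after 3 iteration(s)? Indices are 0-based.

v_0 = (-2, -2).
v_1 = A·v_0 = (8, -6).
v_2 = A·v_1 = (-4, 10).
v_3 = A·v_2 = (-12, 2).

v_3 = (-12, 2)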